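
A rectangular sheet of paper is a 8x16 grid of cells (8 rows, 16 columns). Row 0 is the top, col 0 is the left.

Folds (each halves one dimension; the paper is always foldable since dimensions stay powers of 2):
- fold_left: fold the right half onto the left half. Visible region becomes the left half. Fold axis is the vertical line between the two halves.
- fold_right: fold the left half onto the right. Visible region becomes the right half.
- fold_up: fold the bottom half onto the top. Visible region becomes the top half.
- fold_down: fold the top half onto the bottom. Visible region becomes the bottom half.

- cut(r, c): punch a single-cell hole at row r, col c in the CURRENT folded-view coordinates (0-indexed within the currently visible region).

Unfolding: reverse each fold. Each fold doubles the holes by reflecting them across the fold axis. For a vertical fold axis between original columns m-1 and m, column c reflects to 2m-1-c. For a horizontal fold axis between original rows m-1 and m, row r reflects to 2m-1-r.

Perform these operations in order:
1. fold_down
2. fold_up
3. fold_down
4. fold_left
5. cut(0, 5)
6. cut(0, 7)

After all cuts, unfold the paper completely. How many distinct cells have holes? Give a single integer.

Op 1 fold_down: fold axis h@4; visible region now rows[4,8) x cols[0,16) = 4x16
Op 2 fold_up: fold axis h@6; visible region now rows[4,6) x cols[0,16) = 2x16
Op 3 fold_down: fold axis h@5; visible region now rows[5,6) x cols[0,16) = 1x16
Op 4 fold_left: fold axis v@8; visible region now rows[5,6) x cols[0,8) = 1x8
Op 5 cut(0, 5): punch at orig (5,5); cuts so far [(5, 5)]; region rows[5,6) x cols[0,8) = 1x8
Op 6 cut(0, 7): punch at orig (5,7); cuts so far [(5, 5), (5, 7)]; region rows[5,6) x cols[0,8) = 1x8
Unfold 1 (reflect across v@8): 4 holes -> [(5, 5), (5, 7), (5, 8), (5, 10)]
Unfold 2 (reflect across h@5): 8 holes -> [(4, 5), (4, 7), (4, 8), (4, 10), (5, 5), (5, 7), (5, 8), (5, 10)]
Unfold 3 (reflect across h@6): 16 holes -> [(4, 5), (4, 7), (4, 8), (4, 10), (5, 5), (5, 7), (5, 8), (5, 10), (6, 5), (6, 7), (6, 8), (6, 10), (7, 5), (7, 7), (7, 8), (7, 10)]
Unfold 4 (reflect across h@4): 32 holes -> [(0, 5), (0, 7), (0, 8), (0, 10), (1, 5), (1, 7), (1, 8), (1, 10), (2, 5), (2, 7), (2, 8), (2, 10), (3, 5), (3, 7), (3, 8), (3, 10), (4, 5), (4, 7), (4, 8), (4, 10), (5, 5), (5, 7), (5, 8), (5, 10), (6, 5), (6, 7), (6, 8), (6, 10), (7, 5), (7, 7), (7, 8), (7, 10)]

Answer: 32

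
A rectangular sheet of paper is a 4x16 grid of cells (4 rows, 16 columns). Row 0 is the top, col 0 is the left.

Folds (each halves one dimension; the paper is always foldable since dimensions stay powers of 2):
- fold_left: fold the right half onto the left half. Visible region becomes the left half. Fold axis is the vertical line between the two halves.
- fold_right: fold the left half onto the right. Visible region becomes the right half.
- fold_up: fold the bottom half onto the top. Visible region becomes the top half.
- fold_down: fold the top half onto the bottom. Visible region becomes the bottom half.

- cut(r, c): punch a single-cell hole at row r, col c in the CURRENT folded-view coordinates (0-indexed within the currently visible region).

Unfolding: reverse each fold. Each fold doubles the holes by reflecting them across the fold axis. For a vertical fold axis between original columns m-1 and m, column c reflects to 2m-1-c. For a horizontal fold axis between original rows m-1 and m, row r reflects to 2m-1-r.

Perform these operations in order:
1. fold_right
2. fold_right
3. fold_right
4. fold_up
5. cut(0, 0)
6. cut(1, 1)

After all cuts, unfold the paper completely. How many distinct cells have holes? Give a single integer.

Op 1 fold_right: fold axis v@8; visible region now rows[0,4) x cols[8,16) = 4x8
Op 2 fold_right: fold axis v@12; visible region now rows[0,4) x cols[12,16) = 4x4
Op 3 fold_right: fold axis v@14; visible region now rows[0,4) x cols[14,16) = 4x2
Op 4 fold_up: fold axis h@2; visible region now rows[0,2) x cols[14,16) = 2x2
Op 5 cut(0, 0): punch at orig (0,14); cuts so far [(0, 14)]; region rows[0,2) x cols[14,16) = 2x2
Op 6 cut(1, 1): punch at orig (1,15); cuts so far [(0, 14), (1, 15)]; region rows[0,2) x cols[14,16) = 2x2
Unfold 1 (reflect across h@2): 4 holes -> [(0, 14), (1, 15), (2, 15), (3, 14)]
Unfold 2 (reflect across v@14): 8 holes -> [(0, 13), (0, 14), (1, 12), (1, 15), (2, 12), (2, 15), (3, 13), (3, 14)]
Unfold 3 (reflect across v@12): 16 holes -> [(0, 9), (0, 10), (0, 13), (0, 14), (1, 8), (1, 11), (1, 12), (1, 15), (2, 8), (2, 11), (2, 12), (2, 15), (3, 9), (3, 10), (3, 13), (3, 14)]
Unfold 4 (reflect across v@8): 32 holes -> [(0, 1), (0, 2), (0, 5), (0, 6), (0, 9), (0, 10), (0, 13), (0, 14), (1, 0), (1, 3), (1, 4), (1, 7), (1, 8), (1, 11), (1, 12), (1, 15), (2, 0), (2, 3), (2, 4), (2, 7), (2, 8), (2, 11), (2, 12), (2, 15), (3, 1), (3, 2), (3, 5), (3, 6), (3, 9), (3, 10), (3, 13), (3, 14)]

Answer: 32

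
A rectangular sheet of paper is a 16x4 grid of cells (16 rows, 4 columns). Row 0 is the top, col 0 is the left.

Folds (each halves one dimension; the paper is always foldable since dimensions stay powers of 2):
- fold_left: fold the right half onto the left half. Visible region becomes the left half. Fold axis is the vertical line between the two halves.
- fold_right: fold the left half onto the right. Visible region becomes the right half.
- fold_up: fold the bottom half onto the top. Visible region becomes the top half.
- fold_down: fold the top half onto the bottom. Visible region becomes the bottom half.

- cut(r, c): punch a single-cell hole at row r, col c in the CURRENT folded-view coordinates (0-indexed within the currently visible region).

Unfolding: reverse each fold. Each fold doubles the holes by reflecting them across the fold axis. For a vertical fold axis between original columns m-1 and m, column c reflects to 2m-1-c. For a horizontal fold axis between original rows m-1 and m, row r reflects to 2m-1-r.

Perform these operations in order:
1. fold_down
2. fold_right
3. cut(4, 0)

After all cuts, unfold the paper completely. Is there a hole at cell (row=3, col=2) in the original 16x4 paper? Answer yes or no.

Op 1 fold_down: fold axis h@8; visible region now rows[8,16) x cols[0,4) = 8x4
Op 2 fold_right: fold axis v@2; visible region now rows[8,16) x cols[2,4) = 8x2
Op 3 cut(4, 0): punch at orig (12,2); cuts so far [(12, 2)]; region rows[8,16) x cols[2,4) = 8x2
Unfold 1 (reflect across v@2): 2 holes -> [(12, 1), (12, 2)]
Unfold 2 (reflect across h@8): 4 holes -> [(3, 1), (3, 2), (12, 1), (12, 2)]
Holes: [(3, 1), (3, 2), (12, 1), (12, 2)]

Answer: yes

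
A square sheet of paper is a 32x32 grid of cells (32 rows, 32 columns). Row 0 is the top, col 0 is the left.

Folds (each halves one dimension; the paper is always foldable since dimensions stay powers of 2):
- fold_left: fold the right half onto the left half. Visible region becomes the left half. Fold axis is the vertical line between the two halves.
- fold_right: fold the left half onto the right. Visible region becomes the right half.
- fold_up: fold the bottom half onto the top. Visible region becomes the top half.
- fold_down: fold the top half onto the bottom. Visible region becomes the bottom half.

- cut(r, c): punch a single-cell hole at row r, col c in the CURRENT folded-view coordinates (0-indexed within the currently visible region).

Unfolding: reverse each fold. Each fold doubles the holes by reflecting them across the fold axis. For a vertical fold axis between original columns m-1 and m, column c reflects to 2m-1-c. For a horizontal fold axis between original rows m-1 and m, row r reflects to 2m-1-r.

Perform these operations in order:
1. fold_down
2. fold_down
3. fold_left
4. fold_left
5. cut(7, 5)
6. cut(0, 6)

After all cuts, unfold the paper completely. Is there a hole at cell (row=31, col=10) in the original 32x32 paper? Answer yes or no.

Op 1 fold_down: fold axis h@16; visible region now rows[16,32) x cols[0,32) = 16x32
Op 2 fold_down: fold axis h@24; visible region now rows[24,32) x cols[0,32) = 8x32
Op 3 fold_left: fold axis v@16; visible region now rows[24,32) x cols[0,16) = 8x16
Op 4 fold_left: fold axis v@8; visible region now rows[24,32) x cols[0,8) = 8x8
Op 5 cut(7, 5): punch at orig (31,5); cuts so far [(31, 5)]; region rows[24,32) x cols[0,8) = 8x8
Op 6 cut(0, 6): punch at orig (24,6); cuts so far [(24, 6), (31, 5)]; region rows[24,32) x cols[0,8) = 8x8
Unfold 1 (reflect across v@8): 4 holes -> [(24, 6), (24, 9), (31, 5), (31, 10)]
Unfold 2 (reflect across v@16): 8 holes -> [(24, 6), (24, 9), (24, 22), (24, 25), (31, 5), (31, 10), (31, 21), (31, 26)]
Unfold 3 (reflect across h@24): 16 holes -> [(16, 5), (16, 10), (16, 21), (16, 26), (23, 6), (23, 9), (23, 22), (23, 25), (24, 6), (24, 9), (24, 22), (24, 25), (31, 5), (31, 10), (31, 21), (31, 26)]
Unfold 4 (reflect across h@16): 32 holes -> [(0, 5), (0, 10), (0, 21), (0, 26), (7, 6), (7, 9), (7, 22), (7, 25), (8, 6), (8, 9), (8, 22), (8, 25), (15, 5), (15, 10), (15, 21), (15, 26), (16, 5), (16, 10), (16, 21), (16, 26), (23, 6), (23, 9), (23, 22), (23, 25), (24, 6), (24, 9), (24, 22), (24, 25), (31, 5), (31, 10), (31, 21), (31, 26)]
Holes: [(0, 5), (0, 10), (0, 21), (0, 26), (7, 6), (7, 9), (7, 22), (7, 25), (8, 6), (8, 9), (8, 22), (8, 25), (15, 5), (15, 10), (15, 21), (15, 26), (16, 5), (16, 10), (16, 21), (16, 26), (23, 6), (23, 9), (23, 22), (23, 25), (24, 6), (24, 9), (24, 22), (24, 25), (31, 5), (31, 10), (31, 21), (31, 26)]

Answer: yes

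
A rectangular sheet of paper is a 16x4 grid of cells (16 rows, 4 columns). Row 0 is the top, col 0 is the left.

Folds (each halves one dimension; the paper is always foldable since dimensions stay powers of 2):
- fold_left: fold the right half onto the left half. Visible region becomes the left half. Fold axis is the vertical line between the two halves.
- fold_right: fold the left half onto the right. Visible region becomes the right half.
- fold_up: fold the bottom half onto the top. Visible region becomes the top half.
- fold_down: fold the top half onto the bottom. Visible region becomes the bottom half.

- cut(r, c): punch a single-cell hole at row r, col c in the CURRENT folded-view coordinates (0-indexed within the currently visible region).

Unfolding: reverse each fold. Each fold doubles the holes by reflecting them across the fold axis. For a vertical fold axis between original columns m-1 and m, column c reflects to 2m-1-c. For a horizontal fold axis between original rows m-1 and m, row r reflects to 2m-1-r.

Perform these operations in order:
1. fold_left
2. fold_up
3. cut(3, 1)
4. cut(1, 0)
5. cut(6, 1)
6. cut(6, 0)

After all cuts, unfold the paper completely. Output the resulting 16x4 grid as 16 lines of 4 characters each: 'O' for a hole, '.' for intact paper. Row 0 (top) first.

Answer: ....
O..O
....
.OO.
....
....
OOOO
....
....
OOOO
....
....
.OO.
....
O..O
....

Derivation:
Op 1 fold_left: fold axis v@2; visible region now rows[0,16) x cols[0,2) = 16x2
Op 2 fold_up: fold axis h@8; visible region now rows[0,8) x cols[0,2) = 8x2
Op 3 cut(3, 1): punch at orig (3,1); cuts so far [(3, 1)]; region rows[0,8) x cols[0,2) = 8x2
Op 4 cut(1, 0): punch at orig (1,0); cuts so far [(1, 0), (3, 1)]; region rows[0,8) x cols[0,2) = 8x2
Op 5 cut(6, 1): punch at orig (6,1); cuts so far [(1, 0), (3, 1), (6, 1)]; region rows[0,8) x cols[0,2) = 8x2
Op 6 cut(6, 0): punch at orig (6,0); cuts so far [(1, 0), (3, 1), (6, 0), (6, 1)]; region rows[0,8) x cols[0,2) = 8x2
Unfold 1 (reflect across h@8): 8 holes -> [(1, 0), (3, 1), (6, 0), (6, 1), (9, 0), (9, 1), (12, 1), (14, 0)]
Unfold 2 (reflect across v@2): 16 holes -> [(1, 0), (1, 3), (3, 1), (3, 2), (6, 0), (6, 1), (6, 2), (6, 3), (9, 0), (9, 1), (9, 2), (9, 3), (12, 1), (12, 2), (14, 0), (14, 3)]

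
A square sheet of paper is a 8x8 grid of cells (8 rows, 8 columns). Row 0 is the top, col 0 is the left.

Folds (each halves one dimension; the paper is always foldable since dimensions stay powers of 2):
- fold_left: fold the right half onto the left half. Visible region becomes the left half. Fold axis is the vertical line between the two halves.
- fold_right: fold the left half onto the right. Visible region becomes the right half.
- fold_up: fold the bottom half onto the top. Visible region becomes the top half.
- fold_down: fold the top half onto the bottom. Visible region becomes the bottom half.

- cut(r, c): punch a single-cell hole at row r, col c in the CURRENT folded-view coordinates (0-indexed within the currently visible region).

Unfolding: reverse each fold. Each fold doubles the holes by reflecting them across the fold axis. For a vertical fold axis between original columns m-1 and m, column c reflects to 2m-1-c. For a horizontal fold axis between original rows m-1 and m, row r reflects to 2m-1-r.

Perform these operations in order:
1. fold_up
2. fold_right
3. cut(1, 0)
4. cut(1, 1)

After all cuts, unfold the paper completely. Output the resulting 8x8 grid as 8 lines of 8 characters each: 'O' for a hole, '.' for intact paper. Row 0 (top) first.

Answer: ........
..OOOO..
........
........
........
........
..OOOO..
........

Derivation:
Op 1 fold_up: fold axis h@4; visible region now rows[0,4) x cols[0,8) = 4x8
Op 2 fold_right: fold axis v@4; visible region now rows[0,4) x cols[4,8) = 4x4
Op 3 cut(1, 0): punch at orig (1,4); cuts so far [(1, 4)]; region rows[0,4) x cols[4,8) = 4x4
Op 4 cut(1, 1): punch at orig (1,5); cuts so far [(1, 4), (1, 5)]; region rows[0,4) x cols[4,8) = 4x4
Unfold 1 (reflect across v@4): 4 holes -> [(1, 2), (1, 3), (1, 4), (1, 5)]
Unfold 2 (reflect across h@4): 8 holes -> [(1, 2), (1, 3), (1, 4), (1, 5), (6, 2), (6, 3), (6, 4), (6, 5)]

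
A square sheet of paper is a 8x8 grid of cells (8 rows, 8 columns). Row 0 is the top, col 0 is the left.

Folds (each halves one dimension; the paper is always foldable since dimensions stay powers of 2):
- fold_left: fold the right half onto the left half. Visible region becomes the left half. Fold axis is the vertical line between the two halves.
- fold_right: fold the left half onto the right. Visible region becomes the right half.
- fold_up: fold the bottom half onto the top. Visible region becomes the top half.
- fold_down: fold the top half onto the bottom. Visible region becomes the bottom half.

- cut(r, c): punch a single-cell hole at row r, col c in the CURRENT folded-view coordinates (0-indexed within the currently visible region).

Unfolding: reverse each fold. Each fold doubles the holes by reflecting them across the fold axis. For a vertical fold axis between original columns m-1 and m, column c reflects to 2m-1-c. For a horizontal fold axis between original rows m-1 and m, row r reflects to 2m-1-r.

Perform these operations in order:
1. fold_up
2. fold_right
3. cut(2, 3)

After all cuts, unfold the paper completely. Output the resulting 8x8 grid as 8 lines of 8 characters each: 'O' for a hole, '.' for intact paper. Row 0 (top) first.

Answer: ........
........
O......O
........
........
O......O
........
........

Derivation:
Op 1 fold_up: fold axis h@4; visible region now rows[0,4) x cols[0,8) = 4x8
Op 2 fold_right: fold axis v@4; visible region now rows[0,4) x cols[4,8) = 4x4
Op 3 cut(2, 3): punch at orig (2,7); cuts so far [(2, 7)]; region rows[0,4) x cols[4,8) = 4x4
Unfold 1 (reflect across v@4): 2 holes -> [(2, 0), (2, 7)]
Unfold 2 (reflect across h@4): 4 holes -> [(2, 0), (2, 7), (5, 0), (5, 7)]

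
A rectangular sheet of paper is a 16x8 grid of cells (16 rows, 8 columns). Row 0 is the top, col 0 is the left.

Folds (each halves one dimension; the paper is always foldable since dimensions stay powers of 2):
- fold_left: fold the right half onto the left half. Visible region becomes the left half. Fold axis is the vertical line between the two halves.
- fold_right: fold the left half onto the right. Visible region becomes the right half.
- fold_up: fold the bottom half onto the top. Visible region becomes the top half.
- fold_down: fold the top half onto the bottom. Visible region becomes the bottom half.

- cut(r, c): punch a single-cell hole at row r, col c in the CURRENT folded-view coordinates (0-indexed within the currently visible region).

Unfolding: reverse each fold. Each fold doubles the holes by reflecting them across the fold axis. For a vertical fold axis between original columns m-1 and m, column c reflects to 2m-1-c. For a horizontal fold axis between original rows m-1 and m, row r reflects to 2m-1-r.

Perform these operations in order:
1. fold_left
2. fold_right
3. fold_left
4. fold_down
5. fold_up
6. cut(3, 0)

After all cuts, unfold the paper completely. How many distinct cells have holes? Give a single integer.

Answer: 32

Derivation:
Op 1 fold_left: fold axis v@4; visible region now rows[0,16) x cols[0,4) = 16x4
Op 2 fold_right: fold axis v@2; visible region now rows[0,16) x cols[2,4) = 16x2
Op 3 fold_left: fold axis v@3; visible region now rows[0,16) x cols[2,3) = 16x1
Op 4 fold_down: fold axis h@8; visible region now rows[8,16) x cols[2,3) = 8x1
Op 5 fold_up: fold axis h@12; visible region now rows[8,12) x cols[2,3) = 4x1
Op 6 cut(3, 0): punch at orig (11,2); cuts so far [(11, 2)]; region rows[8,12) x cols[2,3) = 4x1
Unfold 1 (reflect across h@12): 2 holes -> [(11, 2), (12, 2)]
Unfold 2 (reflect across h@8): 4 holes -> [(3, 2), (4, 2), (11, 2), (12, 2)]
Unfold 3 (reflect across v@3): 8 holes -> [(3, 2), (3, 3), (4, 2), (4, 3), (11, 2), (11, 3), (12, 2), (12, 3)]
Unfold 4 (reflect across v@2): 16 holes -> [(3, 0), (3, 1), (3, 2), (3, 3), (4, 0), (4, 1), (4, 2), (4, 3), (11, 0), (11, 1), (11, 2), (11, 3), (12, 0), (12, 1), (12, 2), (12, 3)]
Unfold 5 (reflect across v@4): 32 holes -> [(3, 0), (3, 1), (3, 2), (3, 3), (3, 4), (3, 5), (3, 6), (3, 7), (4, 0), (4, 1), (4, 2), (4, 3), (4, 4), (4, 5), (4, 6), (4, 7), (11, 0), (11, 1), (11, 2), (11, 3), (11, 4), (11, 5), (11, 6), (11, 7), (12, 0), (12, 1), (12, 2), (12, 3), (12, 4), (12, 5), (12, 6), (12, 7)]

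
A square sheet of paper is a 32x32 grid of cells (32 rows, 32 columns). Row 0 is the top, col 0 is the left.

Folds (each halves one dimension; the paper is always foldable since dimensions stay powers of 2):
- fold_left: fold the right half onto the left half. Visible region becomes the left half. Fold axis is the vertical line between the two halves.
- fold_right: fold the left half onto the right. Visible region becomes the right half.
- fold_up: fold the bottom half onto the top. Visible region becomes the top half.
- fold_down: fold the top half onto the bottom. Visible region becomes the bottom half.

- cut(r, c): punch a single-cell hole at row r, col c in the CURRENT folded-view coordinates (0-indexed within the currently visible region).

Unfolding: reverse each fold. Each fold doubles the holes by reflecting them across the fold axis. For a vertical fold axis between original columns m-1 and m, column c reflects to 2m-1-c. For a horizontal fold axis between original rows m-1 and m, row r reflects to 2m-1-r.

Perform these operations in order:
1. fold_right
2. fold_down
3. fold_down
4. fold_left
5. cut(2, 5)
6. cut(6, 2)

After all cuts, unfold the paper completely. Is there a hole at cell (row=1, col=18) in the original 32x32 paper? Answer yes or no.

Op 1 fold_right: fold axis v@16; visible region now rows[0,32) x cols[16,32) = 32x16
Op 2 fold_down: fold axis h@16; visible region now rows[16,32) x cols[16,32) = 16x16
Op 3 fold_down: fold axis h@24; visible region now rows[24,32) x cols[16,32) = 8x16
Op 4 fold_left: fold axis v@24; visible region now rows[24,32) x cols[16,24) = 8x8
Op 5 cut(2, 5): punch at orig (26,21); cuts so far [(26, 21)]; region rows[24,32) x cols[16,24) = 8x8
Op 6 cut(6, 2): punch at orig (30,18); cuts so far [(26, 21), (30, 18)]; region rows[24,32) x cols[16,24) = 8x8
Unfold 1 (reflect across v@24): 4 holes -> [(26, 21), (26, 26), (30, 18), (30, 29)]
Unfold 2 (reflect across h@24): 8 holes -> [(17, 18), (17, 29), (21, 21), (21, 26), (26, 21), (26, 26), (30, 18), (30, 29)]
Unfold 3 (reflect across h@16): 16 holes -> [(1, 18), (1, 29), (5, 21), (5, 26), (10, 21), (10, 26), (14, 18), (14, 29), (17, 18), (17, 29), (21, 21), (21, 26), (26, 21), (26, 26), (30, 18), (30, 29)]
Unfold 4 (reflect across v@16): 32 holes -> [(1, 2), (1, 13), (1, 18), (1, 29), (5, 5), (5, 10), (5, 21), (5, 26), (10, 5), (10, 10), (10, 21), (10, 26), (14, 2), (14, 13), (14, 18), (14, 29), (17, 2), (17, 13), (17, 18), (17, 29), (21, 5), (21, 10), (21, 21), (21, 26), (26, 5), (26, 10), (26, 21), (26, 26), (30, 2), (30, 13), (30, 18), (30, 29)]
Holes: [(1, 2), (1, 13), (1, 18), (1, 29), (5, 5), (5, 10), (5, 21), (5, 26), (10, 5), (10, 10), (10, 21), (10, 26), (14, 2), (14, 13), (14, 18), (14, 29), (17, 2), (17, 13), (17, 18), (17, 29), (21, 5), (21, 10), (21, 21), (21, 26), (26, 5), (26, 10), (26, 21), (26, 26), (30, 2), (30, 13), (30, 18), (30, 29)]

Answer: yes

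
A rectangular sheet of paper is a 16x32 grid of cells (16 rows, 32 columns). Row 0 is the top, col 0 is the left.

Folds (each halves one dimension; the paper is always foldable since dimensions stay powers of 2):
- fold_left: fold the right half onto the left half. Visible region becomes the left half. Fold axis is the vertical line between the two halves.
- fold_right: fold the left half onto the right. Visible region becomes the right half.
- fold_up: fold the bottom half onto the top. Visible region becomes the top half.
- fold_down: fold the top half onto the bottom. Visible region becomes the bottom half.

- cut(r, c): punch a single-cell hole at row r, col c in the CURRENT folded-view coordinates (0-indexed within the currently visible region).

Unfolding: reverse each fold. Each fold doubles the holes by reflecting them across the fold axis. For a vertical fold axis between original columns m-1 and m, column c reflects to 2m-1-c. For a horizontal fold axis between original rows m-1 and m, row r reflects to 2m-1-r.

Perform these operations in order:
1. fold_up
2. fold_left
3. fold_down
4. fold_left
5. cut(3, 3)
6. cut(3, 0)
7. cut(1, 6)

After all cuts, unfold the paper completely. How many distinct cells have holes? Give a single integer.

Answer: 48

Derivation:
Op 1 fold_up: fold axis h@8; visible region now rows[0,8) x cols[0,32) = 8x32
Op 2 fold_left: fold axis v@16; visible region now rows[0,8) x cols[0,16) = 8x16
Op 3 fold_down: fold axis h@4; visible region now rows[4,8) x cols[0,16) = 4x16
Op 4 fold_left: fold axis v@8; visible region now rows[4,8) x cols[0,8) = 4x8
Op 5 cut(3, 3): punch at orig (7,3); cuts so far [(7, 3)]; region rows[4,8) x cols[0,8) = 4x8
Op 6 cut(3, 0): punch at orig (7,0); cuts so far [(7, 0), (7, 3)]; region rows[4,8) x cols[0,8) = 4x8
Op 7 cut(1, 6): punch at orig (5,6); cuts so far [(5, 6), (7, 0), (7, 3)]; region rows[4,8) x cols[0,8) = 4x8
Unfold 1 (reflect across v@8): 6 holes -> [(5, 6), (5, 9), (7, 0), (7, 3), (7, 12), (7, 15)]
Unfold 2 (reflect across h@4): 12 holes -> [(0, 0), (0, 3), (0, 12), (0, 15), (2, 6), (2, 9), (5, 6), (5, 9), (7, 0), (7, 3), (7, 12), (7, 15)]
Unfold 3 (reflect across v@16): 24 holes -> [(0, 0), (0, 3), (0, 12), (0, 15), (0, 16), (0, 19), (0, 28), (0, 31), (2, 6), (2, 9), (2, 22), (2, 25), (5, 6), (5, 9), (5, 22), (5, 25), (7, 0), (7, 3), (7, 12), (7, 15), (7, 16), (7, 19), (7, 28), (7, 31)]
Unfold 4 (reflect across h@8): 48 holes -> [(0, 0), (0, 3), (0, 12), (0, 15), (0, 16), (0, 19), (0, 28), (0, 31), (2, 6), (2, 9), (2, 22), (2, 25), (5, 6), (5, 9), (5, 22), (5, 25), (7, 0), (7, 3), (7, 12), (7, 15), (7, 16), (7, 19), (7, 28), (7, 31), (8, 0), (8, 3), (8, 12), (8, 15), (8, 16), (8, 19), (8, 28), (8, 31), (10, 6), (10, 9), (10, 22), (10, 25), (13, 6), (13, 9), (13, 22), (13, 25), (15, 0), (15, 3), (15, 12), (15, 15), (15, 16), (15, 19), (15, 28), (15, 31)]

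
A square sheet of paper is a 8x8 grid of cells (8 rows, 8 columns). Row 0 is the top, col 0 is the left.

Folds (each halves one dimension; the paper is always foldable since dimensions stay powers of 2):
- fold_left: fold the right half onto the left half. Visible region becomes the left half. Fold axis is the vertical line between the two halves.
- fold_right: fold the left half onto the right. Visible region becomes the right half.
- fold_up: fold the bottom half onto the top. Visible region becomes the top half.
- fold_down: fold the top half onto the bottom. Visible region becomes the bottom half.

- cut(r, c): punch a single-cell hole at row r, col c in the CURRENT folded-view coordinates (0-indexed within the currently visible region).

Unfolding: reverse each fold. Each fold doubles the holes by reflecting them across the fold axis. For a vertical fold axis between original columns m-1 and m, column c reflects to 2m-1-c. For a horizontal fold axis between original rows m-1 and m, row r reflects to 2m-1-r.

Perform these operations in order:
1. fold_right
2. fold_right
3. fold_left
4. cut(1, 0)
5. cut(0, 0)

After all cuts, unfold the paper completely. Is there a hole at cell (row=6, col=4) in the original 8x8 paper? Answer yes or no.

Op 1 fold_right: fold axis v@4; visible region now rows[0,8) x cols[4,8) = 8x4
Op 2 fold_right: fold axis v@6; visible region now rows[0,8) x cols[6,8) = 8x2
Op 3 fold_left: fold axis v@7; visible region now rows[0,8) x cols[6,7) = 8x1
Op 4 cut(1, 0): punch at orig (1,6); cuts so far [(1, 6)]; region rows[0,8) x cols[6,7) = 8x1
Op 5 cut(0, 0): punch at orig (0,6); cuts so far [(0, 6), (1, 6)]; region rows[0,8) x cols[6,7) = 8x1
Unfold 1 (reflect across v@7): 4 holes -> [(0, 6), (0, 7), (1, 6), (1, 7)]
Unfold 2 (reflect across v@6): 8 holes -> [(0, 4), (0, 5), (0, 6), (0, 7), (1, 4), (1, 5), (1, 6), (1, 7)]
Unfold 3 (reflect across v@4): 16 holes -> [(0, 0), (0, 1), (0, 2), (0, 3), (0, 4), (0, 5), (0, 6), (0, 7), (1, 0), (1, 1), (1, 2), (1, 3), (1, 4), (1, 5), (1, 6), (1, 7)]
Holes: [(0, 0), (0, 1), (0, 2), (0, 3), (0, 4), (0, 5), (0, 6), (0, 7), (1, 0), (1, 1), (1, 2), (1, 3), (1, 4), (1, 5), (1, 6), (1, 7)]

Answer: no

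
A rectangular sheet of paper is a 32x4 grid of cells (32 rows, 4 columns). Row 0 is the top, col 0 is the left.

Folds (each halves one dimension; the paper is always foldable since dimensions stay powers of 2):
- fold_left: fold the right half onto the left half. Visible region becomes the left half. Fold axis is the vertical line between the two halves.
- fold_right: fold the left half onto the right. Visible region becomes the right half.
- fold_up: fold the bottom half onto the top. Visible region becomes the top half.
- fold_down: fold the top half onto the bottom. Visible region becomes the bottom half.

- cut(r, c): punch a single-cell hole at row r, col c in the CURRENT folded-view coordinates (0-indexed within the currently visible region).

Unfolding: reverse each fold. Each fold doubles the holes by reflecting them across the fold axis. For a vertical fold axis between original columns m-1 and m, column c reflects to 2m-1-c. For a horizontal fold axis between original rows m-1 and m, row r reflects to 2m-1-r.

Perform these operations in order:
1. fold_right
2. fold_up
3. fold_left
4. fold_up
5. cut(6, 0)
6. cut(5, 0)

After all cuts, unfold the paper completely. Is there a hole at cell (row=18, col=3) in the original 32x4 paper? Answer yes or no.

Op 1 fold_right: fold axis v@2; visible region now rows[0,32) x cols[2,4) = 32x2
Op 2 fold_up: fold axis h@16; visible region now rows[0,16) x cols[2,4) = 16x2
Op 3 fold_left: fold axis v@3; visible region now rows[0,16) x cols[2,3) = 16x1
Op 4 fold_up: fold axis h@8; visible region now rows[0,8) x cols[2,3) = 8x1
Op 5 cut(6, 0): punch at orig (6,2); cuts so far [(6, 2)]; region rows[0,8) x cols[2,3) = 8x1
Op 6 cut(5, 0): punch at orig (5,2); cuts so far [(5, 2), (6, 2)]; region rows[0,8) x cols[2,3) = 8x1
Unfold 1 (reflect across h@8): 4 holes -> [(5, 2), (6, 2), (9, 2), (10, 2)]
Unfold 2 (reflect across v@3): 8 holes -> [(5, 2), (5, 3), (6, 2), (6, 3), (9, 2), (9, 3), (10, 2), (10, 3)]
Unfold 3 (reflect across h@16): 16 holes -> [(5, 2), (5, 3), (6, 2), (6, 3), (9, 2), (9, 3), (10, 2), (10, 3), (21, 2), (21, 3), (22, 2), (22, 3), (25, 2), (25, 3), (26, 2), (26, 3)]
Unfold 4 (reflect across v@2): 32 holes -> [(5, 0), (5, 1), (5, 2), (5, 3), (6, 0), (6, 1), (6, 2), (6, 3), (9, 0), (9, 1), (9, 2), (9, 3), (10, 0), (10, 1), (10, 2), (10, 3), (21, 0), (21, 1), (21, 2), (21, 3), (22, 0), (22, 1), (22, 2), (22, 3), (25, 0), (25, 1), (25, 2), (25, 3), (26, 0), (26, 1), (26, 2), (26, 3)]
Holes: [(5, 0), (5, 1), (5, 2), (5, 3), (6, 0), (6, 1), (6, 2), (6, 3), (9, 0), (9, 1), (9, 2), (9, 3), (10, 0), (10, 1), (10, 2), (10, 3), (21, 0), (21, 1), (21, 2), (21, 3), (22, 0), (22, 1), (22, 2), (22, 3), (25, 0), (25, 1), (25, 2), (25, 3), (26, 0), (26, 1), (26, 2), (26, 3)]

Answer: no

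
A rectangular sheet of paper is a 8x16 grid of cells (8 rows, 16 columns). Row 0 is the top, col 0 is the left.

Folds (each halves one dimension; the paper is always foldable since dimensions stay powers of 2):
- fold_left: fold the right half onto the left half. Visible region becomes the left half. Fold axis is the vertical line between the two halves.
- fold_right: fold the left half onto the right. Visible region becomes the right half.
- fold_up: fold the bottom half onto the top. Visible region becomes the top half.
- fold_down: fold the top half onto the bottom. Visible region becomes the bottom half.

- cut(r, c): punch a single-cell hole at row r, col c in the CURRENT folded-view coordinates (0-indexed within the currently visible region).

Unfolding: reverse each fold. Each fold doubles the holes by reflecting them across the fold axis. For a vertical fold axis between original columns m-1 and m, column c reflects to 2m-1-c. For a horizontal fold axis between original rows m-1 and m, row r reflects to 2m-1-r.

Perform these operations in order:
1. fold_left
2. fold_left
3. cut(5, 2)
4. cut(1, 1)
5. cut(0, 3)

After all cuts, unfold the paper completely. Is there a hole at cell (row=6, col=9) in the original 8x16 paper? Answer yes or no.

Op 1 fold_left: fold axis v@8; visible region now rows[0,8) x cols[0,8) = 8x8
Op 2 fold_left: fold axis v@4; visible region now rows[0,8) x cols[0,4) = 8x4
Op 3 cut(5, 2): punch at orig (5,2); cuts so far [(5, 2)]; region rows[0,8) x cols[0,4) = 8x4
Op 4 cut(1, 1): punch at orig (1,1); cuts so far [(1, 1), (5, 2)]; region rows[0,8) x cols[0,4) = 8x4
Op 5 cut(0, 3): punch at orig (0,3); cuts so far [(0, 3), (1, 1), (5, 2)]; region rows[0,8) x cols[0,4) = 8x4
Unfold 1 (reflect across v@4): 6 holes -> [(0, 3), (0, 4), (1, 1), (1, 6), (5, 2), (5, 5)]
Unfold 2 (reflect across v@8): 12 holes -> [(0, 3), (0, 4), (0, 11), (0, 12), (1, 1), (1, 6), (1, 9), (1, 14), (5, 2), (5, 5), (5, 10), (5, 13)]
Holes: [(0, 3), (0, 4), (0, 11), (0, 12), (1, 1), (1, 6), (1, 9), (1, 14), (5, 2), (5, 5), (5, 10), (5, 13)]

Answer: no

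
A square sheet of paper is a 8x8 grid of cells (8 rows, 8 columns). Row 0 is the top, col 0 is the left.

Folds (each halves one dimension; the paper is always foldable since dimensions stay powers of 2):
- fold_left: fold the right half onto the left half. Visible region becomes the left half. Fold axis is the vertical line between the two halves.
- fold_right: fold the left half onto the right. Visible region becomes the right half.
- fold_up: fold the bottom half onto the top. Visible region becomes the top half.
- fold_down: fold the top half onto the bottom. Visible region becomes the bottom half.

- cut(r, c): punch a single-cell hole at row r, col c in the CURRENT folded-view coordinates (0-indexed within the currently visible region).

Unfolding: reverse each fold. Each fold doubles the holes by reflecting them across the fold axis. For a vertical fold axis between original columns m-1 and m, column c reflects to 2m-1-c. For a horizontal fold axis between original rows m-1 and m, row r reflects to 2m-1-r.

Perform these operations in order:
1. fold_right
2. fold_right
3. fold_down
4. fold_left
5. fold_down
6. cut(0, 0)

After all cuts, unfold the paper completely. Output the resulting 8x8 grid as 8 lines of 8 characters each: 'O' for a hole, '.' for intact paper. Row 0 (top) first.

Op 1 fold_right: fold axis v@4; visible region now rows[0,8) x cols[4,8) = 8x4
Op 2 fold_right: fold axis v@6; visible region now rows[0,8) x cols[6,8) = 8x2
Op 3 fold_down: fold axis h@4; visible region now rows[4,8) x cols[6,8) = 4x2
Op 4 fold_left: fold axis v@7; visible region now rows[4,8) x cols[6,7) = 4x1
Op 5 fold_down: fold axis h@6; visible region now rows[6,8) x cols[6,7) = 2x1
Op 6 cut(0, 0): punch at orig (6,6); cuts so far [(6, 6)]; region rows[6,8) x cols[6,7) = 2x1
Unfold 1 (reflect across h@6): 2 holes -> [(5, 6), (6, 6)]
Unfold 2 (reflect across v@7): 4 holes -> [(5, 6), (5, 7), (6, 6), (6, 7)]
Unfold 3 (reflect across h@4): 8 holes -> [(1, 6), (1, 7), (2, 6), (2, 7), (5, 6), (5, 7), (6, 6), (6, 7)]
Unfold 4 (reflect across v@6): 16 holes -> [(1, 4), (1, 5), (1, 6), (1, 7), (2, 4), (2, 5), (2, 6), (2, 7), (5, 4), (5, 5), (5, 6), (5, 7), (6, 4), (6, 5), (6, 6), (6, 7)]
Unfold 5 (reflect across v@4): 32 holes -> [(1, 0), (1, 1), (1, 2), (1, 3), (1, 4), (1, 5), (1, 6), (1, 7), (2, 0), (2, 1), (2, 2), (2, 3), (2, 4), (2, 5), (2, 6), (2, 7), (5, 0), (5, 1), (5, 2), (5, 3), (5, 4), (5, 5), (5, 6), (5, 7), (6, 0), (6, 1), (6, 2), (6, 3), (6, 4), (6, 5), (6, 6), (6, 7)]

Answer: ........
OOOOOOOO
OOOOOOOO
........
........
OOOOOOOO
OOOOOOOO
........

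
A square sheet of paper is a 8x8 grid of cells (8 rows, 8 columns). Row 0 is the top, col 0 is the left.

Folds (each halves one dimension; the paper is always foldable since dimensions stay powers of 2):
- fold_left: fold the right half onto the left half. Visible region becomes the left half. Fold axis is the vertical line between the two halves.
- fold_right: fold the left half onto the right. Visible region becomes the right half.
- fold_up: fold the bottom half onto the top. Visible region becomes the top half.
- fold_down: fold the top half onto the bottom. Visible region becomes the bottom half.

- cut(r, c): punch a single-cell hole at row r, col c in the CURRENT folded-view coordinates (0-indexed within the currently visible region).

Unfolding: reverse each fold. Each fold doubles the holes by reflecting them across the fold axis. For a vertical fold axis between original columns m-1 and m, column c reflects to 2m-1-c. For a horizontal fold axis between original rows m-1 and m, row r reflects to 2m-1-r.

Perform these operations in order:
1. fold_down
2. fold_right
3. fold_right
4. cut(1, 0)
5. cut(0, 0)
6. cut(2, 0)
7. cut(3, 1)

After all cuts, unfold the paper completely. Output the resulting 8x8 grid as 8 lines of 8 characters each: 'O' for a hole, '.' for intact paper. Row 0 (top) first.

Op 1 fold_down: fold axis h@4; visible region now rows[4,8) x cols[0,8) = 4x8
Op 2 fold_right: fold axis v@4; visible region now rows[4,8) x cols[4,8) = 4x4
Op 3 fold_right: fold axis v@6; visible region now rows[4,8) x cols[6,8) = 4x2
Op 4 cut(1, 0): punch at orig (5,6); cuts so far [(5, 6)]; region rows[4,8) x cols[6,8) = 4x2
Op 5 cut(0, 0): punch at orig (4,6); cuts so far [(4, 6), (5, 6)]; region rows[4,8) x cols[6,8) = 4x2
Op 6 cut(2, 0): punch at orig (6,6); cuts so far [(4, 6), (5, 6), (6, 6)]; region rows[4,8) x cols[6,8) = 4x2
Op 7 cut(3, 1): punch at orig (7,7); cuts so far [(4, 6), (5, 6), (6, 6), (7, 7)]; region rows[4,8) x cols[6,8) = 4x2
Unfold 1 (reflect across v@6): 8 holes -> [(4, 5), (4, 6), (5, 5), (5, 6), (6, 5), (6, 6), (7, 4), (7, 7)]
Unfold 2 (reflect across v@4): 16 holes -> [(4, 1), (4, 2), (4, 5), (4, 6), (5, 1), (5, 2), (5, 5), (5, 6), (6, 1), (6, 2), (6, 5), (6, 6), (7, 0), (7, 3), (7, 4), (7, 7)]
Unfold 3 (reflect across h@4): 32 holes -> [(0, 0), (0, 3), (0, 4), (0, 7), (1, 1), (1, 2), (1, 5), (1, 6), (2, 1), (2, 2), (2, 5), (2, 6), (3, 1), (3, 2), (3, 5), (3, 6), (4, 1), (4, 2), (4, 5), (4, 6), (5, 1), (5, 2), (5, 5), (5, 6), (6, 1), (6, 2), (6, 5), (6, 6), (7, 0), (7, 3), (7, 4), (7, 7)]

Answer: O..OO..O
.OO..OO.
.OO..OO.
.OO..OO.
.OO..OO.
.OO..OO.
.OO..OO.
O..OO..O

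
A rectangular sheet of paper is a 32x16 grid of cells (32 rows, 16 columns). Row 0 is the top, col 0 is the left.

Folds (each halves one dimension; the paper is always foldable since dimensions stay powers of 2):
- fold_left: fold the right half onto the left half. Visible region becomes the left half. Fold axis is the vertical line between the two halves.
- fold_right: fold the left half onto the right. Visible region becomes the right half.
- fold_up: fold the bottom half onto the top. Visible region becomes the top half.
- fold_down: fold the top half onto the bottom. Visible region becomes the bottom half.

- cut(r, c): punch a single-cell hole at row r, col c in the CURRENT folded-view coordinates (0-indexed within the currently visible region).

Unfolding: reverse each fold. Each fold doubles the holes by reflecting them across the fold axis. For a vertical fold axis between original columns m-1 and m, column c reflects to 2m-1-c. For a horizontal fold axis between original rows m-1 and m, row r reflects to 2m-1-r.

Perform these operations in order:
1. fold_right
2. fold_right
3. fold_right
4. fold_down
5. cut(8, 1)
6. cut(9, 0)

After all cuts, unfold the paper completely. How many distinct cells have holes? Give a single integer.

Op 1 fold_right: fold axis v@8; visible region now rows[0,32) x cols[8,16) = 32x8
Op 2 fold_right: fold axis v@12; visible region now rows[0,32) x cols[12,16) = 32x4
Op 3 fold_right: fold axis v@14; visible region now rows[0,32) x cols[14,16) = 32x2
Op 4 fold_down: fold axis h@16; visible region now rows[16,32) x cols[14,16) = 16x2
Op 5 cut(8, 1): punch at orig (24,15); cuts so far [(24, 15)]; region rows[16,32) x cols[14,16) = 16x2
Op 6 cut(9, 0): punch at orig (25,14); cuts so far [(24, 15), (25, 14)]; region rows[16,32) x cols[14,16) = 16x2
Unfold 1 (reflect across h@16): 4 holes -> [(6, 14), (7, 15), (24, 15), (25, 14)]
Unfold 2 (reflect across v@14): 8 holes -> [(6, 13), (6, 14), (7, 12), (7, 15), (24, 12), (24, 15), (25, 13), (25, 14)]
Unfold 3 (reflect across v@12): 16 holes -> [(6, 9), (6, 10), (6, 13), (6, 14), (7, 8), (7, 11), (7, 12), (7, 15), (24, 8), (24, 11), (24, 12), (24, 15), (25, 9), (25, 10), (25, 13), (25, 14)]
Unfold 4 (reflect across v@8): 32 holes -> [(6, 1), (6, 2), (6, 5), (6, 6), (6, 9), (6, 10), (6, 13), (6, 14), (7, 0), (7, 3), (7, 4), (7, 7), (7, 8), (7, 11), (7, 12), (7, 15), (24, 0), (24, 3), (24, 4), (24, 7), (24, 8), (24, 11), (24, 12), (24, 15), (25, 1), (25, 2), (25, 5), (25, 6), (25, 9), (25, 10), (25, 13), (25, 14)]

Answer: 32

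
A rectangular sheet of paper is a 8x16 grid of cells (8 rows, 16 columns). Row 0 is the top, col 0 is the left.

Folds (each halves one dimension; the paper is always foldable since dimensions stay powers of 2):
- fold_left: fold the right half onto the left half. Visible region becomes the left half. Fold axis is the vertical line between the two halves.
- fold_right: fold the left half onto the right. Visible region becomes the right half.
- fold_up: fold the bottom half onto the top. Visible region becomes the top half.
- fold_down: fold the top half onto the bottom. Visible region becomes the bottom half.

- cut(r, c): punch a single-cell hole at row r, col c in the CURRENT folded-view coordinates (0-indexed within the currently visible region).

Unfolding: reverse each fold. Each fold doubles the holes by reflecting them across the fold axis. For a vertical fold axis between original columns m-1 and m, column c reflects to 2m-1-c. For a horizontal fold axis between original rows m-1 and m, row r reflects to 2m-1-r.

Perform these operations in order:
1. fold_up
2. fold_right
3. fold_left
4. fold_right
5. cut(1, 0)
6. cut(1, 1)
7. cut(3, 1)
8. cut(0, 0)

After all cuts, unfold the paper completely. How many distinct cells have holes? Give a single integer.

Op 1 fold_up: fold axis h@4; visible region now rows[0,4) x cols[0,16) = 4x16
Op 2 fold_right: fold axis v@8; visible region now rows[0,4) x cols[8,16) = 4x8
Op 3 fold_left: fold axis v@12; visible region now rows[0,4) x cols[8,12) = 4x4
Op 4 fold_right: fold axis v@10; visible region now rows[0,4) x cols[10,12) = 4x2
Op 5 cut(1, 0): punch at orig (1,10); cuts so far [(1, 10)]; region rows[0,4) x cols[10,12) = 4x2
Op 6 cut(1, 1): punch at orig (1,11); cuts so far [(1, 10), (1, 11)]; region rows[0,4) x cols[10,12) = 4x2
Op 7 cut(3, 1): punch at orig (3,11); cuts so far [(1, 10), (1, 11), (3, 11)]; region rows[0,4) x cols[10,12) = 4x2
Op 8 cut(0, 0): punch at orig (0,10); cuts so far [(0, 10), (1, 10), (1, 11), (3, 11)]; region rows[0,4) x cols[10,12) = 4x2
Unfold 1 (reflect across v@10): 8 holes -> [(0, 9), (0, 10), (1, 8), (1, 9), (1, 10), (1, 11), (3, 8), (3, 11)]
Unfold 2 (reflect across v@12): 16 holes -> [(0, 9), (0, 10), (0, 13), (0, 14), (1, 8), (1, 9), (1, 10), (1, 11), (1, 12), (1, 13), (1, 14), (1, 15), (3, 8), (3, 11), (3, 12), (3, 15)]
Unfold 3 (reflect across v@8): 32 holes -> [(0, 1), (0, 2), (0, 5), (0, 6), (0, 9), (0, 10), (0, 13), (0, 14), (1, 0), (1, 1), (1, 2), (1, 3), (1, 4), (1, 5), (1, 6), (1, 7), (1, 8), (1, 9), (1, 10), (1, 11), (1, 12), (1, 13), (1, 14), (1, 15), (3, 0), (3, 3), (3, 4), (3, 7), (3, 8), (3, 11), (3, 12), (3, 15)]
Unfold 4 (reflect across h@4): 64 holes -> [(0, 1), (0, 2), (0, 5), (0, 6), (0, 9), (0, 10), (0, 13), (0, 14), (1, 0), (1, 1), (1, 2), (1, 3), (1, 4), (1, 5), (1, 6), (1, 7), (1, 8), (1, 9), (1, 10), (1, 11), (1, 12), (1, 13), (1, 14), (1, 15), (3, 0), (3, 3), (3, 4), (3, 7), (3, 8), (3, 11), (3, 12), (3, 15), (4, 0), (4, 3), (4, 4), (4, 7), (4, 8), (4, 11), (4, 12), (4, 15), (6, 0), (6, 1), (6, 2), (6, 3), (6, 4), (6, 5), (6, 6), (6, 7), (6, 8), (6, 9), (6, 10), (6, 11), (6, 12), (6, 13), (6, 14), (6, 15), (7, 1), (7, 2), (7, 5), (7, 6), (7, 9), (7, 10), (7, 13), (7, 14)]

Answer: 64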